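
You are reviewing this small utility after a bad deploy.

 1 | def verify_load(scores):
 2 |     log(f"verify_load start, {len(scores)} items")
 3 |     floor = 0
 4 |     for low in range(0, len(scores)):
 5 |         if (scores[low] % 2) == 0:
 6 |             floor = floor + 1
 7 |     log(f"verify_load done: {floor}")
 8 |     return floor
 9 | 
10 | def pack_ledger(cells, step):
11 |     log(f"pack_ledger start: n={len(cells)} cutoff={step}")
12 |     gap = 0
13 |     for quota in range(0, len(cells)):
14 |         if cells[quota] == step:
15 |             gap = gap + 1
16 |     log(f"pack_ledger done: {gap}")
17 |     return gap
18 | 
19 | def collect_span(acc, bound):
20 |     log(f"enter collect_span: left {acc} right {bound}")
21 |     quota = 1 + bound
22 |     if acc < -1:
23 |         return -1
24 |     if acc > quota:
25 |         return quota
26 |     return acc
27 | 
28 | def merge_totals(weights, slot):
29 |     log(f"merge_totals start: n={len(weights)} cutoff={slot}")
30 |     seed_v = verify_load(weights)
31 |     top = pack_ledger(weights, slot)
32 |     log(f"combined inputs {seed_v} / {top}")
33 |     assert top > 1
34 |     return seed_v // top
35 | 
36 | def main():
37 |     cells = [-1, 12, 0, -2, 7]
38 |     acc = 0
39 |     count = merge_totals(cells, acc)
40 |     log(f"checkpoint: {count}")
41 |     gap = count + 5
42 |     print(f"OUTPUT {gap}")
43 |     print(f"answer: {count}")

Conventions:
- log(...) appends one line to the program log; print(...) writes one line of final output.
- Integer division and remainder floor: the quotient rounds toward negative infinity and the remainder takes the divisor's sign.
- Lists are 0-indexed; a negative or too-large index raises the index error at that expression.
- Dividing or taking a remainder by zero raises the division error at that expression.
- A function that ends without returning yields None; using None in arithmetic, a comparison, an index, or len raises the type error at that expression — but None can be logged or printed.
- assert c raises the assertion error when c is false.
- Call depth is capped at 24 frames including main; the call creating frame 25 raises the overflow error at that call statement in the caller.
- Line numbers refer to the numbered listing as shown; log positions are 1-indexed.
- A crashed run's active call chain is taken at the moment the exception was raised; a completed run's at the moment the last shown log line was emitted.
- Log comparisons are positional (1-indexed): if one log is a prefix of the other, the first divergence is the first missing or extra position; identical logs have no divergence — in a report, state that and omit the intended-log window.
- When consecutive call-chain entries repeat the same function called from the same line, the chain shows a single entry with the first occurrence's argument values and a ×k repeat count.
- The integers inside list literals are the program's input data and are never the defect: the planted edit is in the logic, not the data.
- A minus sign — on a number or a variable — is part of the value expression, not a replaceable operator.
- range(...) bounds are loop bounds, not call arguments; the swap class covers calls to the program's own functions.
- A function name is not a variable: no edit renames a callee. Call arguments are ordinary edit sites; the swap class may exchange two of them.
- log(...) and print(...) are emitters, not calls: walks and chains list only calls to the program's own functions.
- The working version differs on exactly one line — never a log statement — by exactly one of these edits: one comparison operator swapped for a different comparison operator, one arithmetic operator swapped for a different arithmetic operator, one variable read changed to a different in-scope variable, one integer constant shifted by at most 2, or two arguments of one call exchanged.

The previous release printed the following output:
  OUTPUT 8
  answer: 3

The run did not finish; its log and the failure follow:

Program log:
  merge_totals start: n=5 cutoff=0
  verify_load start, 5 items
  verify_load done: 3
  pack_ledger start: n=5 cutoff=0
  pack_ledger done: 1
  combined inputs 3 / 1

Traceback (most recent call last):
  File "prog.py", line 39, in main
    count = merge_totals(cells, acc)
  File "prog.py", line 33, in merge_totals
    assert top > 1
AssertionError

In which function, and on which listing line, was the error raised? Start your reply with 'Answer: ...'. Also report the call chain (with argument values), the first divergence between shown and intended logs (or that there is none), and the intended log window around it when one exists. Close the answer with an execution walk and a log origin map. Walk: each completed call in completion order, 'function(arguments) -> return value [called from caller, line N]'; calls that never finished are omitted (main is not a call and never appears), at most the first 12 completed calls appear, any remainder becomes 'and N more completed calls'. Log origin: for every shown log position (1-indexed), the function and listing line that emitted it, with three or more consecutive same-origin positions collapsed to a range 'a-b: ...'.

Answer: the error was raised in merge_totals, line 33.
Key observation: Only 6 log lines were emitted before the run died; the intended continuation was 'checkpoint: 3'.
Call chain: main -> merge_totals([-1, 12, 0, -2, 7], 0) (called at line 39).
First divergence: position 7 — the faulty run's log ends after 6 lines; the working version continues with 'checkpoint: 3'.
Intended log window:
  5: pack_ledger done: 1
  6: combined inputs 3 / 1
  7: checkpoint: 3
Execution walk:
  verify_load([-1, 12, 0, -2, 7]) -> 3  [called from merge_totals, line 30]
  pack_ledger([-1, 12, 0, -2, 7], 0) -> 1  [called from merge_totals, line 31]
Log line origins:
  1: logged in merge_totals at line 29
  2: logged in verify_load at line 2
  3: logged in verify_load at line 7
  4: logged in pack_ledger at line 11
  5: logged in pack_ledger at line 16
  6: logged in merge_totals at line 32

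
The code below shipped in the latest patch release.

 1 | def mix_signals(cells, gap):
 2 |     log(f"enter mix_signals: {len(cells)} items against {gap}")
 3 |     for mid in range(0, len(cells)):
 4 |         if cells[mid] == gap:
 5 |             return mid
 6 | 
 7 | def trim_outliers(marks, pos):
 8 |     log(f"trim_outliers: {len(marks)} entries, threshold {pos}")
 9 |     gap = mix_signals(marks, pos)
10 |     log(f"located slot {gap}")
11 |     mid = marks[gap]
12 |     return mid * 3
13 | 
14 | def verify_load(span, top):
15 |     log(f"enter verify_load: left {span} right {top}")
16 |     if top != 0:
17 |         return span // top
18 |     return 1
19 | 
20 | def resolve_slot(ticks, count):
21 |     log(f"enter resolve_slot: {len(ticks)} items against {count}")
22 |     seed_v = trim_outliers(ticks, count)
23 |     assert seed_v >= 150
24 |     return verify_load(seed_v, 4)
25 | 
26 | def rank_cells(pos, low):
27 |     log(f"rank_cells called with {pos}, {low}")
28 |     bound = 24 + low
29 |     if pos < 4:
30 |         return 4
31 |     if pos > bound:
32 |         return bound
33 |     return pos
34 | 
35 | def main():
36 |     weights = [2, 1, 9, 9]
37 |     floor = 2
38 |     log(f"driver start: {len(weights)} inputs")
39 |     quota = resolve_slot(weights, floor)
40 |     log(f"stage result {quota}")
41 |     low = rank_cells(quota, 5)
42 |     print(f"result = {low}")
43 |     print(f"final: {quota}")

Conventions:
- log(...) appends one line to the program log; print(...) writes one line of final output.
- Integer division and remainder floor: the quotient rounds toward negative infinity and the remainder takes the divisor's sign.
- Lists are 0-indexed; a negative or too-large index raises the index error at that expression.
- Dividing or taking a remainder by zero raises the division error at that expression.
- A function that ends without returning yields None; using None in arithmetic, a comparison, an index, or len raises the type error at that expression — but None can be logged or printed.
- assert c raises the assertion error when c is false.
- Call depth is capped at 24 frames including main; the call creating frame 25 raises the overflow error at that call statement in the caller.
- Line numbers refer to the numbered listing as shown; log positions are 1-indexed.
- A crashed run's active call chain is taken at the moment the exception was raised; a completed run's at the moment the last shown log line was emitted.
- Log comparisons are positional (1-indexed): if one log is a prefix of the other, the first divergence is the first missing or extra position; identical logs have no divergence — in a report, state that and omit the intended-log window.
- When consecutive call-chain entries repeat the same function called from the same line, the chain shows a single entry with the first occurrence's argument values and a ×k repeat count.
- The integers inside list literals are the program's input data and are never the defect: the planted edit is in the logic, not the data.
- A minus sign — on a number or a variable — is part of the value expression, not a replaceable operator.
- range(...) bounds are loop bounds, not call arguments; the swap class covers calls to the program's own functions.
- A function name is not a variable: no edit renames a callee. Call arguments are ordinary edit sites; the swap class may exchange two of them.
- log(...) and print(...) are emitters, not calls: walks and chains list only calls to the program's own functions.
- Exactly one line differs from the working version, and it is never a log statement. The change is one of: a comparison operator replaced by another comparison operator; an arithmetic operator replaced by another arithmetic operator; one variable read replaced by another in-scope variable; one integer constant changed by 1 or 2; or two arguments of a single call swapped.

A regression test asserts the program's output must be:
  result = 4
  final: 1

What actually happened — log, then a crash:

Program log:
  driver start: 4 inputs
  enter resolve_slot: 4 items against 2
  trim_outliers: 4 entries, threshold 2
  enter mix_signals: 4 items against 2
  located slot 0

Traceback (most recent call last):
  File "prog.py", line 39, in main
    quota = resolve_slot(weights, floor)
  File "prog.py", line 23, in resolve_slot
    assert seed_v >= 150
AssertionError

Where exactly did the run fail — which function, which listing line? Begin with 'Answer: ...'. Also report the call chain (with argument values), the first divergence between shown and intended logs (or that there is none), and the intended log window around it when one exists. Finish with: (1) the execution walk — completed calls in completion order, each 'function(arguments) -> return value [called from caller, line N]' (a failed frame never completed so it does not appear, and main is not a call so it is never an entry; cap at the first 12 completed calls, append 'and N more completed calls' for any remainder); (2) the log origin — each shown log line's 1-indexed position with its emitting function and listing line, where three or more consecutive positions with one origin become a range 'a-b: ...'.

Answer: the error was raised in resolve_slot, line 23.
Key fact: The log ends early — 5 lines, where the working version next logs 'enter verify_load: left 6 right 4'.
Call chain: main -> resolve_slot([2, 1, 9, 9], 2) (called at line 39).
First divergence: position 6 — the faulty run's log ends after 5 lines; the working version continues with 'enter verify_load: left 6 right 4'.
Intended log window:
  4: enter mix_signals: 4 items against 2
  5: located slot 0
  6: enter verify_load: left 6 right 4
  7: stage result 1
Execution walk:
  mix_signals([2, 1, 9, 9], 2) -> 0  [called from trim_outliers, line 9]
  trim_outliers([2, 1, 9, 9], 2) -> 6  [called from resolve_slot, line 22]
Origin of each log line:
  1: from main, line 38
  2: from resolve_slot, line 21
  3: from trim_outliers, line 8
  4: from mix_signals, line 2
  5: from trim_outliers, line 10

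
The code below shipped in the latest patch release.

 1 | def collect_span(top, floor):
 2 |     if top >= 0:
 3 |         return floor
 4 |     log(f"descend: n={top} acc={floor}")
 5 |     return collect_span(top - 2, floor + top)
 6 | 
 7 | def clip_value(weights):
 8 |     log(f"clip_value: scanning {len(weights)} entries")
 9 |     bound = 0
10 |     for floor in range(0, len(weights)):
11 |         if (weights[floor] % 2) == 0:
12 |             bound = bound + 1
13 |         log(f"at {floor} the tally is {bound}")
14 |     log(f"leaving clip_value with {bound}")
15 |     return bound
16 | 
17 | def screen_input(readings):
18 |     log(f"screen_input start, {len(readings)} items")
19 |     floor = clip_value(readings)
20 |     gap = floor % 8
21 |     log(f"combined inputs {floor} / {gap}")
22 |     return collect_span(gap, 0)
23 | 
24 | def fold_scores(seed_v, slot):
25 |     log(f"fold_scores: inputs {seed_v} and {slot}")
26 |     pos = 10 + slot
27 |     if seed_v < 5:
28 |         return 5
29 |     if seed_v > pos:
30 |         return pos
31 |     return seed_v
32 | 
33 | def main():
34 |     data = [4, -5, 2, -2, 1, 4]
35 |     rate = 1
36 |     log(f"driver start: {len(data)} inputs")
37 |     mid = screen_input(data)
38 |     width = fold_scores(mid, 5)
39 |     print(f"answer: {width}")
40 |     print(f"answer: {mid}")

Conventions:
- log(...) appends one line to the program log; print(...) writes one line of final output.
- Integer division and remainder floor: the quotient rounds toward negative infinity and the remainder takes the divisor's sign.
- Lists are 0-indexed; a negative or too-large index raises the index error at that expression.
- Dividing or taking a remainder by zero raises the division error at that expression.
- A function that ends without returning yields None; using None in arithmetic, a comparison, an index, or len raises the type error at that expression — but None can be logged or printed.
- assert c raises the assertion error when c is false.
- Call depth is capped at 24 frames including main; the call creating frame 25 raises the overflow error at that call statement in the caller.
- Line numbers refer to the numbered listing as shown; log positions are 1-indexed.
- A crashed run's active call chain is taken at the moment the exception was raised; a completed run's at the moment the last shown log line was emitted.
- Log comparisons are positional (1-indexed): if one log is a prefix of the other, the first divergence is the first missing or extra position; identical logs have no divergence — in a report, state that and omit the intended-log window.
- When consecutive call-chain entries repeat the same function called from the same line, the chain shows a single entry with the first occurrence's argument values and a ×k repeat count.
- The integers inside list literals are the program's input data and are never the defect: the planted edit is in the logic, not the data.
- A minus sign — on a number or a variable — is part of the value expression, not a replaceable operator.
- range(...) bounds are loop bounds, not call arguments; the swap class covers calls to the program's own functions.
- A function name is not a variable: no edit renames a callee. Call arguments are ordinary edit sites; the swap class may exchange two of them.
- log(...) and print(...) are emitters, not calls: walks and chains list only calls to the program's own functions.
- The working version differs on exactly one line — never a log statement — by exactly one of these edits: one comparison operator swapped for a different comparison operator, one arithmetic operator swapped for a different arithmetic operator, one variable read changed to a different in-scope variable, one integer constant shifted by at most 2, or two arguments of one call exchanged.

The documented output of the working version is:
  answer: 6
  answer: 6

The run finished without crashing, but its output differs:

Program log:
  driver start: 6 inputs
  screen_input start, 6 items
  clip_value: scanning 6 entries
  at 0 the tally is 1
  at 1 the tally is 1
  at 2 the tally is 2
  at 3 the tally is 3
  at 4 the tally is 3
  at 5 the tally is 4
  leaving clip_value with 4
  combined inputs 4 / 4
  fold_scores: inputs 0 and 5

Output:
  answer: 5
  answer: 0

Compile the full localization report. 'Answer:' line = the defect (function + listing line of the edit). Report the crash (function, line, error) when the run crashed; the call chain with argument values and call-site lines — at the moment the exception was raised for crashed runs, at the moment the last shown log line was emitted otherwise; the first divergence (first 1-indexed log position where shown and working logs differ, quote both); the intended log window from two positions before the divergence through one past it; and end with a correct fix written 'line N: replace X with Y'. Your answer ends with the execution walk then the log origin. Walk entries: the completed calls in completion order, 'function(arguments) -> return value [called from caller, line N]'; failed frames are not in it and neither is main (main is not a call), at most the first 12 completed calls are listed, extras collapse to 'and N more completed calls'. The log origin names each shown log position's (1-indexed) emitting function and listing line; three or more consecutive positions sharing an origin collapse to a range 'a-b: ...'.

Answer: the defect is in collect_span at line 2.
Key observation: The earliest visible damage is log position 12 — 'fold_scores: inputs 0 and 5' rather than the intended 'descend: n=4 acc=0'.
Call chain: main -> fold_scores(0, 5) (called at line 38).
First divergence: position 12 — shown 'fold_scores: inputs 0 and 5', intended 'descend: n=4 acc=0'.
Intended log window:
  10: leaving clip_value with 4
  11: combined inputs 4 / 4
  12: descend: n=4 acc=0
  13: descend: n=2 acc=4
Execution walk:
  clip_value([4, -5, 2, -2, 1, 4]) -> 4  [called from screen_input, line 19]
  collect_span(4, 0) -> 0  [called from screen_input, line 22]
  screen_input([4, -5, 2, -2, 1, 4]) -> 0  [called from main, line 37]
  fold_scores(0, 5) -> 5  [called from main, line 38]
Log origins:
  1: emitted by main (line 36)
  2: emitted by screen_input (line 18)
  3: emitted by clip_value (line 8)
  4-9: emitted by clip_value (line 13)
  10: emitted by clip_value (line 14)
  11: emitted by screen_input (line 21)
  12: emitted by fold_scores (line 25)
A correct fix: line 2: replace `>=` with `<=`.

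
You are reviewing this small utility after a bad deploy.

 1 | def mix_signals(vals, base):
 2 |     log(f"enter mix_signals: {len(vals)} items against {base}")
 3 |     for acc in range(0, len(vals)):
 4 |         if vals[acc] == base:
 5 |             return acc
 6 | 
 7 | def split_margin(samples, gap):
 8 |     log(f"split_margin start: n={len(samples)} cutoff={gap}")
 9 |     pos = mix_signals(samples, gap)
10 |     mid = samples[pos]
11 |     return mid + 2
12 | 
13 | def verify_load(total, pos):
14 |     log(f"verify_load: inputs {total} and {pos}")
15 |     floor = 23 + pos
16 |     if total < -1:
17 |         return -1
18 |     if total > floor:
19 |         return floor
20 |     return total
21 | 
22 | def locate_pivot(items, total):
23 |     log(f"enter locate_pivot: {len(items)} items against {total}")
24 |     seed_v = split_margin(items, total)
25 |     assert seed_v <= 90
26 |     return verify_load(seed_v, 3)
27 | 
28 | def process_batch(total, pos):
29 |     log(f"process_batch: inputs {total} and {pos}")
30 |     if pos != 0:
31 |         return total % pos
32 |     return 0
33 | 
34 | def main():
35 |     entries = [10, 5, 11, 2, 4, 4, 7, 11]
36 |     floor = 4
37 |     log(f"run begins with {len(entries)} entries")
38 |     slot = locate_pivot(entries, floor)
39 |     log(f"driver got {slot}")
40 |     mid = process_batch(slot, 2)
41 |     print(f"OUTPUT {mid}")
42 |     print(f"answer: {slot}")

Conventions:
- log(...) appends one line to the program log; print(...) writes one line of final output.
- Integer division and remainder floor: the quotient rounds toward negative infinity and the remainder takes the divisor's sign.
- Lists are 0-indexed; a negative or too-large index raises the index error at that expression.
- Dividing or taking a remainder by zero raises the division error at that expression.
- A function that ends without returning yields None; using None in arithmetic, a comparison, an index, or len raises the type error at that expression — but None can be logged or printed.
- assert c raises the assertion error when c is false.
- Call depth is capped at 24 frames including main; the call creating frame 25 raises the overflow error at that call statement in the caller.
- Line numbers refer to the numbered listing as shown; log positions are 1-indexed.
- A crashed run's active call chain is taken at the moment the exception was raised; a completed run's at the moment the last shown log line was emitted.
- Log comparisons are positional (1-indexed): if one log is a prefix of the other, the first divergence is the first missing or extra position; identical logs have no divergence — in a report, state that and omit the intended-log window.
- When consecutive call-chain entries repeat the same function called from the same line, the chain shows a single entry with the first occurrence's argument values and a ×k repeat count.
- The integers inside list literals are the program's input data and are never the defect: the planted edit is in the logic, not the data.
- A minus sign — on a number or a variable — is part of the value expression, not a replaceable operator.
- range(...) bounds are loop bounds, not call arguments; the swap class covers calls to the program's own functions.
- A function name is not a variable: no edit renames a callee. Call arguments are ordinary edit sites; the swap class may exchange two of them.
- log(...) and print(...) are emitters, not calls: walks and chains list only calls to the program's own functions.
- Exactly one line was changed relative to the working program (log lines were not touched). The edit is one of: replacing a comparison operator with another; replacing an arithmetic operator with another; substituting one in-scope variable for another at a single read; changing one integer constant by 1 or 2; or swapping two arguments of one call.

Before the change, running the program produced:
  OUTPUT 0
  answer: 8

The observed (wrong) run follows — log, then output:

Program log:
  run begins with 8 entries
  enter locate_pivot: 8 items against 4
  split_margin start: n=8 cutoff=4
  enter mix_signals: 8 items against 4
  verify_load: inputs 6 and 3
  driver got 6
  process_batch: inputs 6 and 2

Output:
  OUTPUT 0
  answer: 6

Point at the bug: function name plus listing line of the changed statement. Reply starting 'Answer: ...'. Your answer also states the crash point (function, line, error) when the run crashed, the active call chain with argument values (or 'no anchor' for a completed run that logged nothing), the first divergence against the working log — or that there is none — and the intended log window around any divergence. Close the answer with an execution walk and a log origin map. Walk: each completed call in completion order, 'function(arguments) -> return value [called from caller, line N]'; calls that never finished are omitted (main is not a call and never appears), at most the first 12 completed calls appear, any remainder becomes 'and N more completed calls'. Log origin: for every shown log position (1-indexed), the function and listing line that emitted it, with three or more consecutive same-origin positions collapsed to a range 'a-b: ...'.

Answer: the defect is in split_margin at line 11.
Key fact: Everything matches until log position 5, which reads 'verify_load: inputs 6 and 3' in place of 'verify_load: inputs 8 and 3'.
Call chain: main -> process_batch(6, 2) (called at line 40).
First divergence: position 5 — shown 'verify_load: inputs 6 and 3', intended 'verify_load: inputs 8 and 3'.
Intended log window:
  3: split_margin start: n=8 cutoff=4
  4: enter mix_signals: 8 items against 4
  5: verify_load: inputs 8 and 3
  6: driver got 8
Execution walk:
  mix_signals([10, 5, 11, 2, 4, 4, 7, 11], 4) -> 4  [called from split_margin, line 9]
  split_margin([10, 5, 11, 2, 4, 4, 7, 11], 4) -> 6  [called from locate_pivot, line 24]
  verify_load(6, 3) -> 6  [called from locate_pivot, line 26]
  locate_pivot([10, 5, 11, 2, 4, 4, 7, 11], 4) -> 6  [called from main, line 38]
  process_batch(6, 2) -> 0  [called from main, line 40]
Log origins:
  1: logged in main at line 37
  2: logged in locate_pivot at line 23
  3: logged in split_margin at line 8
  4: logged in mix_signals at line 2
  5: logged in verify_load at line 14
  6: logged in main at line 39
  7: logged in process_batch at line 29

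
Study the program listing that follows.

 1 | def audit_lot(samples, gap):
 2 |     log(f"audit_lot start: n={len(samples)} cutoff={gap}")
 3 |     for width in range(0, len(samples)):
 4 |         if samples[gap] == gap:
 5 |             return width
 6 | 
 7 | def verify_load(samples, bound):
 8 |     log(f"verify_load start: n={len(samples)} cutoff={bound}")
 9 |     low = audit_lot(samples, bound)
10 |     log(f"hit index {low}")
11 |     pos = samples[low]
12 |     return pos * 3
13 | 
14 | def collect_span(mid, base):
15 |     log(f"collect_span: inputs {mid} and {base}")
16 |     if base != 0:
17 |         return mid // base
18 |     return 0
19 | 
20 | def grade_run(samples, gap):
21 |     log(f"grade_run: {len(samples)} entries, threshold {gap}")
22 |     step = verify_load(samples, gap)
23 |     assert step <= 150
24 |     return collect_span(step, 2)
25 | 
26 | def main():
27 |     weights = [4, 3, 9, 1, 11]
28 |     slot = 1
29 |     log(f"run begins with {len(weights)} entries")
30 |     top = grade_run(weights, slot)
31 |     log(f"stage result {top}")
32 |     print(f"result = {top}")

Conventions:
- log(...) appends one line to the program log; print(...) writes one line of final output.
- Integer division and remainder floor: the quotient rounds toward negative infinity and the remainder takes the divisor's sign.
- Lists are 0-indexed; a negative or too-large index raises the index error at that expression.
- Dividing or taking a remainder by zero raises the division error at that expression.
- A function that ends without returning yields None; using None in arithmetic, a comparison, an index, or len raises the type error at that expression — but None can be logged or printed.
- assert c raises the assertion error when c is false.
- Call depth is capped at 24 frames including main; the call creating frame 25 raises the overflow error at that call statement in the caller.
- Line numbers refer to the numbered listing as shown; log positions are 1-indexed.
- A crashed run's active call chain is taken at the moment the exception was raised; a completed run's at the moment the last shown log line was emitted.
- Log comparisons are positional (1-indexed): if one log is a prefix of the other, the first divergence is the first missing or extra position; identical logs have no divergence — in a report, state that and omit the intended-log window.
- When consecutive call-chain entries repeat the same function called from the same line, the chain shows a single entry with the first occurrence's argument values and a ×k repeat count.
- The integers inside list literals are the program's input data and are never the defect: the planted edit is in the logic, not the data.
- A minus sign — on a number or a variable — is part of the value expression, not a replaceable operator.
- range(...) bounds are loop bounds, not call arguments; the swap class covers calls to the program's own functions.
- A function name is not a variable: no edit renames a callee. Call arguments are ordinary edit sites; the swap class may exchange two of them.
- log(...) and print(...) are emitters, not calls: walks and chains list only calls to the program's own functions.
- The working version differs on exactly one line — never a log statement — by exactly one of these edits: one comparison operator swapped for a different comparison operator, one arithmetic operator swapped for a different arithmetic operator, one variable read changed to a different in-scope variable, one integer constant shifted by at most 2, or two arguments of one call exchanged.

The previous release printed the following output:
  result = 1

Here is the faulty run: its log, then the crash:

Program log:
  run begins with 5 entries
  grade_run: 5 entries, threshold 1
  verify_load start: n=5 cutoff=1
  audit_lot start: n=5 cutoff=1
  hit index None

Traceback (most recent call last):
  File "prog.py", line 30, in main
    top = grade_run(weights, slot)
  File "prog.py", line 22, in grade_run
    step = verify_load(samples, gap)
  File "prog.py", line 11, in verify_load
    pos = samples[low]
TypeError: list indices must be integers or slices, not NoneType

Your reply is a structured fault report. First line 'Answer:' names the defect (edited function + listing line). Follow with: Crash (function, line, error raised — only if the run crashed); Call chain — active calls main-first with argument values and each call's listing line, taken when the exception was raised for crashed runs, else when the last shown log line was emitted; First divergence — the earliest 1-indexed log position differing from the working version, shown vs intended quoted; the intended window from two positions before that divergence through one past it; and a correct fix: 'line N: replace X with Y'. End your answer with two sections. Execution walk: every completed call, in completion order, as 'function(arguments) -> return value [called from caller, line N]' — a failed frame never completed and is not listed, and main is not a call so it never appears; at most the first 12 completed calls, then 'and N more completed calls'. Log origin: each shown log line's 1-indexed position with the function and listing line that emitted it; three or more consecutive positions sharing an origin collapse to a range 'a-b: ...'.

Answer: the defect is in audit_lot at line 4.
Key observation: Position 5 is the first bad log line: 'hit index None' should read 'hit index 3'.
Crash: verify_load, line 11, TypeError.
Call chain: main -> grade_run([4, 3, 9, 1, 11], 1) (called at line 30) -> verify_load([4, 3, 9, 1, 11], 1) (called at line 22).
First divergence: position 5; shown 'hit index None' vs intended 'hit index 3'.
Intended log window:
  3: verify_load start: n=5 cutoff=1
  4: audit_lot start: n=5 cutoff=1
  5: hit index 3
  6: collect_span: inputs 3 and 2
Execution walk:
  audit_lot([4, 3, 9, 1, 11], 1) -> None  [called from verify_load, line 9]
Origin of each log line:
  1: from main, line 29
  2: from grade_run, line 21
  3: from verify_load, line 8
  4: from audit_lot, line 2
  5: from verify_load, line 10
A correct fix: line 4: replace `samples[gap]` with `samples[width]`.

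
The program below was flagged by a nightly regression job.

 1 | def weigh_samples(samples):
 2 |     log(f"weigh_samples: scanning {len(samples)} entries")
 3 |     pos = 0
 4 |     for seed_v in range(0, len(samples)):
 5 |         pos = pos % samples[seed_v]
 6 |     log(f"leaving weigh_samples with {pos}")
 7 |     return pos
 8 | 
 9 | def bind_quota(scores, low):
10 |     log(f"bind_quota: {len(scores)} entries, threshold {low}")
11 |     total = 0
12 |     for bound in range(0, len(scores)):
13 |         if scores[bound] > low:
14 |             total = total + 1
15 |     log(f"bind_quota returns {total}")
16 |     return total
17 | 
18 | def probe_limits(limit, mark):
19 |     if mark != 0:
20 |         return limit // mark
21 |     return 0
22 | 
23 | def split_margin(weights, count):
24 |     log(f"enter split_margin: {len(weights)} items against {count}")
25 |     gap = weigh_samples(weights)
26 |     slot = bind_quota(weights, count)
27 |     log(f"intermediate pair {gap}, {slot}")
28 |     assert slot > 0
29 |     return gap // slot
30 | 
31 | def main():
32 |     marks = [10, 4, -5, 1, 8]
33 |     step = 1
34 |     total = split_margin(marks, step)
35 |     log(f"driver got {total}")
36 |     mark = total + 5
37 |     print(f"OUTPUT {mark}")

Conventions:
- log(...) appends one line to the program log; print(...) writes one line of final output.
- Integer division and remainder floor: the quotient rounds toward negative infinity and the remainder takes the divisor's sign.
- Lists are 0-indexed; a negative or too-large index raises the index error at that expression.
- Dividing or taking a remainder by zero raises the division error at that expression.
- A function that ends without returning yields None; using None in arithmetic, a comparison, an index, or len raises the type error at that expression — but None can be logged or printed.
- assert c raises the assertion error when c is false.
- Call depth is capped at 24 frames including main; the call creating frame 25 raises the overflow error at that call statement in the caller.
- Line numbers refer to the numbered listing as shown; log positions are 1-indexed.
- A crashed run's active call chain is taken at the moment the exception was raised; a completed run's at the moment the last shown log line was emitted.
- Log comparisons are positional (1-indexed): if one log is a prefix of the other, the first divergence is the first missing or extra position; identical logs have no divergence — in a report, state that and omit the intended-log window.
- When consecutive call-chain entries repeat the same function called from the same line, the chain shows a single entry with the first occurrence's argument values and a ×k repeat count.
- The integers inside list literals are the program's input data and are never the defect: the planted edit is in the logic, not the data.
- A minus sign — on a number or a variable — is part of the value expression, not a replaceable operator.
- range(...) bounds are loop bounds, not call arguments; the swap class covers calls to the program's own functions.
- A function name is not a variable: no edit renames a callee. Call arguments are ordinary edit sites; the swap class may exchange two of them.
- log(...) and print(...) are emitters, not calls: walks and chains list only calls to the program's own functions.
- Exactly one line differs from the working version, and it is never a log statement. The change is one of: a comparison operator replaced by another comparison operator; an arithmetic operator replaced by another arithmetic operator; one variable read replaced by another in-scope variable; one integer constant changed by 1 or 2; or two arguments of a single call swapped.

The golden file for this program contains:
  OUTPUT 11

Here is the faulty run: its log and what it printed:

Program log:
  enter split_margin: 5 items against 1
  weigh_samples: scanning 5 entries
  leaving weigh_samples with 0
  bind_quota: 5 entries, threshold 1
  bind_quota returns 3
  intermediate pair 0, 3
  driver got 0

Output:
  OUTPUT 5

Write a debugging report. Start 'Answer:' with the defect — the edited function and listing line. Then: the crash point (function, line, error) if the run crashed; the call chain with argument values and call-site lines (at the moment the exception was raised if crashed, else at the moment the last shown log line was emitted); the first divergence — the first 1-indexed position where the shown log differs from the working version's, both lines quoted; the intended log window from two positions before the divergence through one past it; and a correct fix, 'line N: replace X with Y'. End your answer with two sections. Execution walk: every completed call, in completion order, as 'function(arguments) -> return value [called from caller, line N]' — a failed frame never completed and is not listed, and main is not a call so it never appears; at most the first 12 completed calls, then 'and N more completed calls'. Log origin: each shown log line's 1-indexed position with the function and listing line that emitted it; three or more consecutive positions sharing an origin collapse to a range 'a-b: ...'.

Answer: the defect is in weigh_samples at line 5.
Key fact: Position 3 is the first bad log line: 'leaving weigh_samples with 0' should read 'leaving weigh_samples with 18'.
Call chain: main.
First divergence: position 3; shown 'leaving weigh_samples with 0' vs intended 'leaving weigh_samples with 18'.
Intended log window:
  1: enter split_margin: 5 items against 1
  2: weigh_samples: scanning 5 entries
  3: leaving weigh_samples with 18
  4: bind_quota: 5 entries, threshold 1
Execution walk:
  weigh_samples([10, 4, -5, 1, 8]) -> 0  [called from split_margin, line 25]
  bind_quota([10, 4, -5, 1, 8], 1) -> 3  [called from split_margin, line 26]
  split_margin([10, 4, -5, 1, 8], 1) -> 0  [called from main, line 34]
Origin of each log line:
  1: logged in split_margin at line 24
  2: logged in weigh_samples at line 2
  3: logged in weigh_samples at line 6
  4: logged in bind_quota at line 10
  5: logged in bind_quota at line 15
  6: logged in split_margin at line 27
  7: logged in main at line 35
A correct fix: line 5: replace `%` with `+`.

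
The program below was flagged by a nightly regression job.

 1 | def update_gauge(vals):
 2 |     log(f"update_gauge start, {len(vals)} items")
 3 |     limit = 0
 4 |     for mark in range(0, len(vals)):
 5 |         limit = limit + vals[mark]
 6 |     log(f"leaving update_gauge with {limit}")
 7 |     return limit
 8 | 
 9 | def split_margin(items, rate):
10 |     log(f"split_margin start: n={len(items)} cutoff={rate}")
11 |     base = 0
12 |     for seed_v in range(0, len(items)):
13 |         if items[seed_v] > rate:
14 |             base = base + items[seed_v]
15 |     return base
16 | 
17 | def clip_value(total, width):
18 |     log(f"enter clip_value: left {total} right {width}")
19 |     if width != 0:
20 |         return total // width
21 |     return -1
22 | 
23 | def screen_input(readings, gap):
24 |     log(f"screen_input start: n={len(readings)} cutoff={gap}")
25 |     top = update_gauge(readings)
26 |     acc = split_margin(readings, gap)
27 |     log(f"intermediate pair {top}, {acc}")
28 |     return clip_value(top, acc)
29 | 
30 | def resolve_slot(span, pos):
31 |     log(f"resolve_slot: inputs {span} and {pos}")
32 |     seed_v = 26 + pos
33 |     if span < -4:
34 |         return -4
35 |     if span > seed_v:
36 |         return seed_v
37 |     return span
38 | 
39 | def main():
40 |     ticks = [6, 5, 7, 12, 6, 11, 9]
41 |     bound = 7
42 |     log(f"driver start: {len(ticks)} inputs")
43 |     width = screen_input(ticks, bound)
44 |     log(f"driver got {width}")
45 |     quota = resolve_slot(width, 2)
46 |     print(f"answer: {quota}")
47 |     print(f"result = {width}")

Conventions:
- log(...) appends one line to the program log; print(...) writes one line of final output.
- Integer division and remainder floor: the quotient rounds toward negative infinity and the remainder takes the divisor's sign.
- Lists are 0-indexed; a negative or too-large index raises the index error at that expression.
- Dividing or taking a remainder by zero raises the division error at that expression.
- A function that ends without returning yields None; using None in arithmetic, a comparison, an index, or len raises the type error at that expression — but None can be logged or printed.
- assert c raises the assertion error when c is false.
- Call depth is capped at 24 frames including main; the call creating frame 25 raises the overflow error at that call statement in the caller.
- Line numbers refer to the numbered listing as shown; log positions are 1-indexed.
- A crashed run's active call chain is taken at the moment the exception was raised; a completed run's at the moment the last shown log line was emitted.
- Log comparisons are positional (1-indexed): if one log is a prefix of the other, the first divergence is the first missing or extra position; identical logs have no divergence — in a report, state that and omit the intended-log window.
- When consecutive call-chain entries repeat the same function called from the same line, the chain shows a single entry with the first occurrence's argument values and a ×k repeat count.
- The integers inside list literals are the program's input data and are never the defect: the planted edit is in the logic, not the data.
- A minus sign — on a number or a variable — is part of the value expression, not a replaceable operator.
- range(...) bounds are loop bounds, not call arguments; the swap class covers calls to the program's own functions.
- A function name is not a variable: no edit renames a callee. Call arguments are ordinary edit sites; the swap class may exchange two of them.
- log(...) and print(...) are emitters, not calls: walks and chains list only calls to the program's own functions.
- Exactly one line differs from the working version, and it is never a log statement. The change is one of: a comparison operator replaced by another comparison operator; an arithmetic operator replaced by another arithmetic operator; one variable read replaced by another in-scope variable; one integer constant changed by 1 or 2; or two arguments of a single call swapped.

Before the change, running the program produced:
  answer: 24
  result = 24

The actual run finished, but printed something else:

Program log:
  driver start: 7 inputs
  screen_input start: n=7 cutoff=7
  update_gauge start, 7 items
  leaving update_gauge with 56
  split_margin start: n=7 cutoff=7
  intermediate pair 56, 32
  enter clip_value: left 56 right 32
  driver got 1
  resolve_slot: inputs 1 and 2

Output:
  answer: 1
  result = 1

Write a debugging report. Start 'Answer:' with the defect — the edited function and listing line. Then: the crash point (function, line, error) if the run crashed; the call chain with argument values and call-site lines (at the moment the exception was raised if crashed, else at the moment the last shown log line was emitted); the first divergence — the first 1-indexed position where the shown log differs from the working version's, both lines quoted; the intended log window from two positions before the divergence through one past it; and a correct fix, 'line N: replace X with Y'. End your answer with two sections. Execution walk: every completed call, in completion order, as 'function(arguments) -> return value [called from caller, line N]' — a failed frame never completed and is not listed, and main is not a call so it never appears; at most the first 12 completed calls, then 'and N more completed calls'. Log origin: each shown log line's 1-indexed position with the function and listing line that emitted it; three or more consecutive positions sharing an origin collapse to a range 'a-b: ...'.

Answer: the defect is in clip_value at line 20.
Key observation: Log line 8 is where behavior first shows: 'driver got 1' appears instead of 'driver got 24'.
Call chain: main -> resolve_slot(1, 2) (called at line 45).
First divergence: position 8; shown 'driver got 1' vs intended 'driver got 24'.
Intended log window:
  6: intermediate pair 56, 32
  7: enter clip_value: left 56 right 32
  8: driver got 24
  9: resolve_slot: inputs 24 and 2
Execution walk:
  update_gauge([6, 5, 7, 12, 6, 11, 9]) -> 56  [called from screen_input, line 25]
  split_margin([6, 5, 7, 12, 6, 11, 9], 7) -> 32  [called from screen_input, line 26]
  clip_value(56, 32) -> 1  [called from screen_input, line 28]
  screen_input([6, 5, 7, 12, 6, 11, 9], 7) -> 1  [called from main, line 43]
  resolve_slot(1, 2) -> 1  [called from main, line 45]
Origin of each log line:
  1: emitted by main (line 42)
  2: emitted by screen_input (line 24)
  3: emitted by update_gauge (line 2)
  4: emitted by update_gauge (line 6)
  5: emitted by split_margin (line 10)
  6: emitted by screen_input (line 27)
  7: emitted by clip_value (line 18)
  8: emitted by main (line 44)
  9: emitted by resolve_slot (line 31)
A correct fix: line 20: replace `//` with `%`.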